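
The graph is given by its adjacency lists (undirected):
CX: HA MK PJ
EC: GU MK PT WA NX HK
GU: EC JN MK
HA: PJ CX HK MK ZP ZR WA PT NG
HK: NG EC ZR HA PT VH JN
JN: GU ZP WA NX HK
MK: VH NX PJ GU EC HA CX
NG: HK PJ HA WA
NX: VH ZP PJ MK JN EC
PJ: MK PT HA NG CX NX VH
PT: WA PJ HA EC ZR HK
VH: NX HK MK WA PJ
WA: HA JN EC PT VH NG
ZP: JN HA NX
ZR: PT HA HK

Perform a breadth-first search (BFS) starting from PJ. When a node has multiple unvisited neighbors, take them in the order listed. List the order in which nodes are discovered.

PJ, MK, PT, HA, NG, CX, NX, VH, GU, EC, WA, ZR, HK, ZP, JN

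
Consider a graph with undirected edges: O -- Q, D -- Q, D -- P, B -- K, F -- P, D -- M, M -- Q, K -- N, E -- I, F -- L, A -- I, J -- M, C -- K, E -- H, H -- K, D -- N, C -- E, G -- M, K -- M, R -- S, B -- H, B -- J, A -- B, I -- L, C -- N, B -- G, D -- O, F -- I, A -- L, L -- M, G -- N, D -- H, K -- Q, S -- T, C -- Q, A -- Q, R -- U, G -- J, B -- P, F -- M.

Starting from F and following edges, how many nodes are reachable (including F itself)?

17

BFS from F visits: F, I, L, M, P, A, E, D, G, J, K, Q, B, C, H, N, O
Reachable nodes: 17 of 21 total.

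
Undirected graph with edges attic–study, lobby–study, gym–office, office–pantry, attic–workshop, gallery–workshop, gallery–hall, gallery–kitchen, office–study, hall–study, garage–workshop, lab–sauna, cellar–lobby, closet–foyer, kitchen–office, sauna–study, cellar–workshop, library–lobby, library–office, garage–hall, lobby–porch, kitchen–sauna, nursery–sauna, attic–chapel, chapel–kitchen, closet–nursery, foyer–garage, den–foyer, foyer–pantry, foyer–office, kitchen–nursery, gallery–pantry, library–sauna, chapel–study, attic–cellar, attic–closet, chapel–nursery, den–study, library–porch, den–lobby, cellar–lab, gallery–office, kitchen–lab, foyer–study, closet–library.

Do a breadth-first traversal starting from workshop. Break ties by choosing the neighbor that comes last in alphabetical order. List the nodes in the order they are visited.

Visit workshop; enqueue garage, gallery, cellar, attic → queue [garage, gallery, cellar, attic]
Visit garage; enqueue hall, foyer → queue [gallery, cellar, attic, hall, foyer]
Visit gallery; enqueue pantry, office, kitchen → queue [cellar, attic, hall, foyer, pantry, office, kitchen]
Visit cellar; enqueue lobby, lab → queue [attic, hall, foyer, pantry, office, kitchen, lobby, lab]
Visit attic; enqueue study, closet, chapel → queue [hall, foyer, pantry, office, kitchen, lobby, lab, study, closet, chapel]
Visit hall → queue [foyer, pantry, office, kitchen, lobby, lab, study, closet, chapel]
Visit foyer; enqueue den → queue [pantry, office, kitchen, lobby, lab, study, closet, chapel, den]
Visit pantry → queue [office, kitchen, lobby, lab, study, closet, chapel, den]
Visit office; enqueue library, gym → queue [kitchen, lobby, lab, study, closet, chapel, den, library, gym]
Visit kitchen; enqueue sauna, nursery → queue [lobby, lab, study, closet, chapel, den, library, gym, sauna, nursery]
Visit lobby; enqueue porch → queue [lab, study, closet, chapel, den, library, gym, sauna, nursery, porch]
Visit lab → queue [study, closet, chapel, den, library, gym, sauna, nursery, porch]
Visit study → queue [closet, chapel, den, library, gym, sauna, nursery, porch]
Visit closet → queue [chapel, den, library, gym, sauna, nursery, porch]
Visit chapel → queue [den, library, gym, sauna, nursery, porch]
Visit den → queue [library, gym, sauna, nursery, porch]
Visit library → queue [gym, sauna, nursery, porch]
Visit gym → queue [sauna, nursery, porch]
Visit sauna → queue [nursery, porch]
Visit nursery → queue [porch]
Visit porch → queue []

workshop → garage → gallery → cellar → attic → hall → foyer → pantry → office → kitchen → lobby → lab → study → closet → chapel → den → library → gym → sauna → nursery → porch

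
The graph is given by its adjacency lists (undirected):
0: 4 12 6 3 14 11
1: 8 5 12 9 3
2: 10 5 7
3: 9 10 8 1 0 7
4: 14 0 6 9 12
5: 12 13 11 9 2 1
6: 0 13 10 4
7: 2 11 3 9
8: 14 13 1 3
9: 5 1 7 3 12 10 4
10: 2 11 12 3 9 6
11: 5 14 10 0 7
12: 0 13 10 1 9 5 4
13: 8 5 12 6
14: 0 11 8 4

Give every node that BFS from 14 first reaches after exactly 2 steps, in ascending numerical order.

Level 0: 14
Level 1: 0, 4, 8, 11
Level 2: 1, 3, 5, 6, 7, 9, 10, 12, 13
Level 3: 2

1, 3, 5, 6, 7, 9, 10, 12, 13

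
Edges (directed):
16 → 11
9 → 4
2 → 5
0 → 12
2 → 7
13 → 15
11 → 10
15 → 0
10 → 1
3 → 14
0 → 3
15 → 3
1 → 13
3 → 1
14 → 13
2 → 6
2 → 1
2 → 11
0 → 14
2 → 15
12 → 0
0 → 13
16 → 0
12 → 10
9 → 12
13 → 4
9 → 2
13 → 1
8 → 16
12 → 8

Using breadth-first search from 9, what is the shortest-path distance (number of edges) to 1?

Level 0: 9
Level 1: 2, 4, 12
Level 2: 0, 1, 5, 6, 7, 8, 10, 11, 15
Level 3: 3, 13, 14, 16
1 first appears at level 2.

2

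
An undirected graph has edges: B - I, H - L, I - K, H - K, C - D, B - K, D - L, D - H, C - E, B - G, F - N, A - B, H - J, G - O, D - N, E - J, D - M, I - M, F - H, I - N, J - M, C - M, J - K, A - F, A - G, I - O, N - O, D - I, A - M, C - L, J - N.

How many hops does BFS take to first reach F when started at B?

2

Level 0: B
Level 1: A, G, I, K
Level 2: D, F, H, J, M, N, O
Level 3: C, E, L
F first appears at level 2.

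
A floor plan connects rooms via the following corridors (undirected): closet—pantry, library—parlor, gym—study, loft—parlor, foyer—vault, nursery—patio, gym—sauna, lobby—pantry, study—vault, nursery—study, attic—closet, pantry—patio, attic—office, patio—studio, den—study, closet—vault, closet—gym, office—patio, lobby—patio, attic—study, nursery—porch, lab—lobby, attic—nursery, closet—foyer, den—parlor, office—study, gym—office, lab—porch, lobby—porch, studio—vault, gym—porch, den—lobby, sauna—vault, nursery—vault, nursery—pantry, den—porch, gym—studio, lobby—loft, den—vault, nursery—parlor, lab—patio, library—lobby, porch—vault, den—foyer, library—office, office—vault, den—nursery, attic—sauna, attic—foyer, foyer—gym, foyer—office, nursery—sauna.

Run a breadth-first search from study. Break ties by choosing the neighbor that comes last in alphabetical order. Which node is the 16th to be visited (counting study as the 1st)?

pantry

Visit study; enqueue vault, office, nursery, gym, den, attic → queue [vault, office, nursery, gym, den, attic]
Visit vault; enqueue studio, sauna, porch, foyer, closet → queue [office, nursery, gym, den, attic, studio, sauna, porch, foyer, closet]
Visit office; enqueue patio, library → queue [nursery, gym, den, attic, studio, sauna, porch, foyer, closet, patio, library]
Visit nursery; enqueue parlor, pantry → queue [gym, den, attic, studio, sauna, porch, foyer, closet, patio, library, parlor, pantry]
Visit gym → queue [den, attic, studio, sauna, porch, foyer, closet, patio, library, parlor, pantry]
Visit den; enqueue lobby → queue [attic, studio, sauna, porch, foyer, closet, patio, library, parlor, pantry, lobby]
Visit attic → queue [studio, sauna, porch, foyer, closet, patio, library, parlor, pantry, lobby]
Visit studio → queue [sauna, porch, foyer, closet, patio, library, parlor, pantry, lobby]
Visit sauna → queue [porch, foyer, closet, patio, library, parlor, pantry, lobby]
Visit porch; enqueue lab → queue [foyer, closet, patio, library, parlor, pantry, lobby, lab]
Visit foyer → queue [closet, patio, library, parlor, pantry, lobby, lab]
Visit closet → queue [patio, library, parlor, pantry, lobby, lab]
Visit patio → queue [library, parlor, pantry, lobby, lab]
Visit library → queue [parlor, pantry, lobby, lab]
Visit parlor; enqueue loft → queue [pantry, lobby, lab, loft]
Visit pantry → queue [lobby, lab, loft]
Visit lobby → queue [lab, loft]
Visit lab → queue [loft]
Visit loft → queue []

Visit order: study, vault, office, nursery, gym, den, attic, studio, sauna, porch, foyer, closet, patio, library, parlor, pantry, lobby, lab, loft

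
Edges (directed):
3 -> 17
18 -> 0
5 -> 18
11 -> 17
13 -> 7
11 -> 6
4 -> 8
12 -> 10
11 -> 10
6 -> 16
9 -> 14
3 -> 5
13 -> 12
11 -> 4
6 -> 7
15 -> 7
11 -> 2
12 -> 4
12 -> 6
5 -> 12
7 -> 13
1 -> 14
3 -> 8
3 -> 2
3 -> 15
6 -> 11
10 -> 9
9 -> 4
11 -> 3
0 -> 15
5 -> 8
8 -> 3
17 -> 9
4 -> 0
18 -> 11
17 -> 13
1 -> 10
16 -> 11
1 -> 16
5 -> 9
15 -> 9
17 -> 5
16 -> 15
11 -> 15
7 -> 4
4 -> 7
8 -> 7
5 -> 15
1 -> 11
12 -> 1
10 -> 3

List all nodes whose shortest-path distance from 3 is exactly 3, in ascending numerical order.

Level 0: 3
Level 1: 2, 5, 8, 15, 17
Level 2: 7, 9, 12, 13, 18
Level 3: 0, 1, 4, 6, 10, 11, 14
Level 4: 16

0, 1, 4, 6, 10, 11, 14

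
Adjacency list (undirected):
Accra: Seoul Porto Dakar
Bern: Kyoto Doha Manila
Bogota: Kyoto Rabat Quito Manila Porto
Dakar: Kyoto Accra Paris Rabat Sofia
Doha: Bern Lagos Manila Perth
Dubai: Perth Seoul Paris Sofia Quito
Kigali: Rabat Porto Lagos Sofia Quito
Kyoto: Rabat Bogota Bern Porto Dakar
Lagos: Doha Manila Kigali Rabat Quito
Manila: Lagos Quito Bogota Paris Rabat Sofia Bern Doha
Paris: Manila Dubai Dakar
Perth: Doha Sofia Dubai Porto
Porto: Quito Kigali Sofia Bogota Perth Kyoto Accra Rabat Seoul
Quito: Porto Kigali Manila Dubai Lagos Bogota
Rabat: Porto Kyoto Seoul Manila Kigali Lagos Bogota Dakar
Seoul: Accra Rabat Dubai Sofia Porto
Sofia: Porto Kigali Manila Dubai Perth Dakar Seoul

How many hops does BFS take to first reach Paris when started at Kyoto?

Level 0: Kyoto
Level 1: Bern, Bogota, Dakar, Porto, Rabat
Level 2: Accra, Doha, Kigali, Lagos, Manila, Paris, Perth, Quito, Seoul, Sofia
Level 3: Dubai
Paris first appears at level 2.

2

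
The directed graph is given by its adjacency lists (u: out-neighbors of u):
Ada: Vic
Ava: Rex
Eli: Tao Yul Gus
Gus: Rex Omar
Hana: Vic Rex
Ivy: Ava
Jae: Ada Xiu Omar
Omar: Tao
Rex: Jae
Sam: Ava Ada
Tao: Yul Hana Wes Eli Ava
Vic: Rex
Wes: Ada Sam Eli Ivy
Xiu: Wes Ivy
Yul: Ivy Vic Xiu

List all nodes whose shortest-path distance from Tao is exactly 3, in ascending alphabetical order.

Level 0: Tao
Level 1: Ava, Eli, Hana, Wes, Yul
Level 2: Ada, Gus, Ivy, Rex, Sam, Vic, Xiu
Level 3: Jae, Omar

Jae, Omar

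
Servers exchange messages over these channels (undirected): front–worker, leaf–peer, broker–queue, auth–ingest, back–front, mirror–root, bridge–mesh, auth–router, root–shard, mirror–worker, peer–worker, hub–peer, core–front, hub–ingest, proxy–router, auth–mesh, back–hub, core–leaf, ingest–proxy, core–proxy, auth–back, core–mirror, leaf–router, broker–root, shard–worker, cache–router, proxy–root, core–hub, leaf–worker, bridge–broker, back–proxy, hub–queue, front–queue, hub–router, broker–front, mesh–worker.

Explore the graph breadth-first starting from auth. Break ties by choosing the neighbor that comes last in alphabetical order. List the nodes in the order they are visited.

Visit auth; enqueue router, mesh, ingest, back → queue [router, mesh, ingest, back]
Visit router; enqueue proxy, leaf, hub, cache → queue [mesh, ingest, back, proxy, leaf, hub, cache]
Visit mesh; enqueue worker, bridge → queue [ingest, back, proxy, leaf, hub, cache, worker, bridge]
Visit ingest → queue [back, proxy, leaf, hub, cache, worker, bridge]
Visit back; enqueue front → queue [proxy, leaf, hub, cache, worker, bridge, front]
Visit proxy; enqueue root, core → queue [leaf, hub, cache, worker, bridge, front, root, core]
Visit leaf; enqueue peer → queue [hub, cache, worker, bridge, front, root, core, peer]
Visit hub; enqueue queue → queue [cache, worker, bridge, front, root, core, peer, queue]
Visit cache → queue [worker, bridge, front, root, core, peer, queue]
Visit worker; enqueue shard, mirror → queue [bridge, front, root, core, peer, queue, shard, mirror]
Visit bridge; enqueue broker → queue [front, root, core, peer, queue, shard, mirror, broker]
Visit front → queue [root, core, peer, queue, shard, mirror, broker]
Visit root → queue [core, peer, queue, shard, mirror, broker]
Visit core → queue [peer, queue, shard, mirror, broker]
Visit peer → queue [queue, shard, mirror, broker]
Visit queue → queue [shard, mirror, broker]
Visit shard → queue [mirror, broker]
Visit mirror → queue [broker]
Visit broker → queue []

auth, router, mesh, ingest, back, proxy, leaf, hub, cache, worker, bridge, front, root, core, peer, queue, shard, mirror, broker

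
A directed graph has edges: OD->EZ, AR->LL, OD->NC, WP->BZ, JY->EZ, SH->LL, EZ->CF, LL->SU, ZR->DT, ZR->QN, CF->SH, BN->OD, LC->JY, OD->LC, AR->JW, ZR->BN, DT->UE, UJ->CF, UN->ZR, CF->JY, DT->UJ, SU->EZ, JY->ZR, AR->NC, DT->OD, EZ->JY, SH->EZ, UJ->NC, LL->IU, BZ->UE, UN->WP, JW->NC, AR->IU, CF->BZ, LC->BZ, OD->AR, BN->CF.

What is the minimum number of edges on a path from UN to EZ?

4

Level 0: UN
Level 1: WP, ZR
Level 2: BN, BZ, DT, QN
Level 3: CF, OD, UE, UJ
Level 4: AR, EZ, JY, LC, NC, SH
Level 5: IU, JW, LL
Level 6: SU
EZ first appears at level 4.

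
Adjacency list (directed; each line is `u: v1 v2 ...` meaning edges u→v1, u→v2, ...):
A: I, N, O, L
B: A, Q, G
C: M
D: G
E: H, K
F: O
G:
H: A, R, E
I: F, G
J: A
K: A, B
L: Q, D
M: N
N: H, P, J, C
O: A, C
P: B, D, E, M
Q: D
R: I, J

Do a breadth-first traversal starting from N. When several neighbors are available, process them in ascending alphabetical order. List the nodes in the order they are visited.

N, C, H, J, P, M, A, E, R, B, D, I, L, O, K, G, Q, F

Visit N; enqueue C, H, J, P → queue [C, H, J, P]
Visit C; enqueue M → queue [H, J, P, M]
Visit H; enqueue A, E, R → queue [J, P, M, A, E, R]
Visit J → queue [P, M, A, E, R]
Visit P; enqueue B, D → queue [M, A, E, R, B, D]
Visit M → queue [A, E, R, B, D]
Visit A; enqueue I, L, O → queue [E, R, B, D, I, L, O]
Visit E; enqueue K → queue [R, B, D, I, L, O, K]
Visit R → queue [B, D, I, L, O, K]
Visit B; enqueue G, Q → queue [D, I, L, O, K, G, Q]
Visit D → queue [I, L, O, K, G, Q]
Visit I; enqueue F → queue [L, O, K, G, Q, F]
Visit L → queue [O, K, G, Q, F]
Visit O → queue [K, G, Q, F]
Visit K → queue [G, Q, F]
Visit G → queue [Q, F]
Visit Q → queue [F]
Visit F → queue []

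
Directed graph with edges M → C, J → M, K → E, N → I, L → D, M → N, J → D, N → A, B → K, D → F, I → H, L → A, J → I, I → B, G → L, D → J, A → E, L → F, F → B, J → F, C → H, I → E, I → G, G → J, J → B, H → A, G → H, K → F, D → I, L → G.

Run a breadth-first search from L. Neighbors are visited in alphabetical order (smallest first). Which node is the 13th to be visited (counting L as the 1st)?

Visit L; enqueue A, D, F, G → queue [A, D, F, G]
Visit A; enqueue E → queue [D, F, G, E]
Visit D; enqueue I, J → queue [F, G, E, I, J]
Visit F; enqueue B → queue [G, E, I, J, B]
Visit G; enqueue H → queue [E, I, J, B, H]
Visit E → queue [I, J, B, H]
Visit I → queue [J, B, H]
Visit J; enqueue M → queue [B, H, M]
Visit B; enqueue K → queue [H, M, K]
Visit H → queue [M, K]
Visit M; enqueue C, N → queue [K, C, N]
Visit K → queue [C, N]
Visit C → queue [N]
Visit N → queue []

Visit order: L, A, D, F, G, E, I, J, B, H, M, K, C, N

C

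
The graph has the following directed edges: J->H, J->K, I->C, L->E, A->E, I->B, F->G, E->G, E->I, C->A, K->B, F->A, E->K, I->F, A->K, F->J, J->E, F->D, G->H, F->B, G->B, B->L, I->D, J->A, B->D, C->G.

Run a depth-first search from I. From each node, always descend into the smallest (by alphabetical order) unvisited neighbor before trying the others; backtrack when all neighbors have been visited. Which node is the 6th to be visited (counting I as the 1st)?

G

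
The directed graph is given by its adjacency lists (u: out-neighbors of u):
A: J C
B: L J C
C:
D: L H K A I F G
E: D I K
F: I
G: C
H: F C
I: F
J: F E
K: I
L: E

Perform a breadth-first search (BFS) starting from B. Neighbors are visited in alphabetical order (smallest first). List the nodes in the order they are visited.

Visit B; enqueue C, J, L → queue [C, J, L]
Visit C → queue [J, L]
Visit J; enqueue E, F → queue [L, E, F]
Visit L → queue [E, F]
Visit E; enqueue D, I, K → queue [F, D, I, K]
Visit F → queue [D, I, K]
Visit D; enqueue A, G, H → queue [I, K, A, G, H]
Visit I → queue [K, A, G, H]
Visit K → queue [A, G, H]
Visit A → queue [G, H]
Visit G → queue [H]
Visit H → queue []

B, C, J, L, E, F, D, I, K, A, G, H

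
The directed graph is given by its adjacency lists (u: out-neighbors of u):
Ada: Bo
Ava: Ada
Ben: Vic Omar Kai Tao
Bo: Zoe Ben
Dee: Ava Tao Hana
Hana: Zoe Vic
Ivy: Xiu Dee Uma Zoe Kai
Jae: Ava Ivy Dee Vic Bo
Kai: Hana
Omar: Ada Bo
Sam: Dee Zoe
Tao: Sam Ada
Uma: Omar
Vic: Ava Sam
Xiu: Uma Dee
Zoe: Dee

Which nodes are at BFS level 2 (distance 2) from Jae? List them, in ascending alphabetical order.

Level 0: Jae
Level 1: Ava, Bo, Dee, Ivy, Vic
Level 2: Ada, Ben, Hana, Kai, Sam, Tao, Uma, Xiu, Zoe
Level 3: Omar

Ada, Ben, Hana, Kai, Sam, Tao, Uma, Xiu, Zoe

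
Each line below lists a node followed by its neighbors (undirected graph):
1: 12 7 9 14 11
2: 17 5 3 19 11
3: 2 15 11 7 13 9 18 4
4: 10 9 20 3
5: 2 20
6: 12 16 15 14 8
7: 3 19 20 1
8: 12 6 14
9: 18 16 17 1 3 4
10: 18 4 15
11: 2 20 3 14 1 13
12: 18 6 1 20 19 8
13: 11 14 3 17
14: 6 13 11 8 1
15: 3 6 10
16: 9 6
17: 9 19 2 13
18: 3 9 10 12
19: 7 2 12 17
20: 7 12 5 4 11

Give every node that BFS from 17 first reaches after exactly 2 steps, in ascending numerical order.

1, 3, 4, 5, 7, 11, 12, 14, 16, 18

Level 0: 17
Level 1: 2, 9, 13, 19
Level 2: 1, 3, 4, 5, 7, 11, 12, 14, 16, 18
Level 3: 6, 8, 10, 15, 20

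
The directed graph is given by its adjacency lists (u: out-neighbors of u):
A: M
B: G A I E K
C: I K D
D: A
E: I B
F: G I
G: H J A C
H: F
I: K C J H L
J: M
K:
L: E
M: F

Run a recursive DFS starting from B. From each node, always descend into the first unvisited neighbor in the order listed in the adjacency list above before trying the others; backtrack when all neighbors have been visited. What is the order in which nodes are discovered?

B → G → H → F → I → K → C → D → A → M → J → L → E

Visit B
B → G
G → H
H → F
F → I
I → K
I → C
C → D
D → A
A → M
I → J
I → L
L → E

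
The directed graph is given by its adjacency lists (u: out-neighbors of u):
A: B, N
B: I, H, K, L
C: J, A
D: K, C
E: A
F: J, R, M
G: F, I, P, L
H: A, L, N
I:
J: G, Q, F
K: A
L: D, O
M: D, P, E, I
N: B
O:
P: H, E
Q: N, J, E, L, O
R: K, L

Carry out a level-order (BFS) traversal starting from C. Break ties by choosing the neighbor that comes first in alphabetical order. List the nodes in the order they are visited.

C, A, J, B, N, F, G, Q, H, I, K, L, M, R, P, E, O, D

Visit C; enqueue A, J → queue [A, J]
Visit A; enqueue B, N → queue [J, B, N]
Visit J; enqueue F, G, Q → queue [B, N, F, G, Q]
Visit B; enqueue H, I, K, L → queue [N, F, G, Q, H, I, K, L]
Visit N → queue [F, G, Q, H, I, K, L]
Visit F; enqueue M, R → queue [G, Q, H, I, K, L, M, R]
Visit G; enqueue P → queue [Q, H, I, K, L, M, R, P]
Visit Q; enqueue E, O → queue [H, I, K, L, M, R, P, E, O]
Visit H → queue [I, K, L, M, R, P, E, O]
Visit I → queue [K, L, M, R, P, E, O]
Visit K → queue [L, M, R, P, E, O]
Visit L; enqueue D → queue [M, R, P, E, O, D]
Visit M → queue [R, P, E, O, D]
Visit R → queue [P, E, O, D]
Visit P → queue [E, O, D]
Visit E → queue [O, D]
Visit O → queue [D]
Visit D → queue []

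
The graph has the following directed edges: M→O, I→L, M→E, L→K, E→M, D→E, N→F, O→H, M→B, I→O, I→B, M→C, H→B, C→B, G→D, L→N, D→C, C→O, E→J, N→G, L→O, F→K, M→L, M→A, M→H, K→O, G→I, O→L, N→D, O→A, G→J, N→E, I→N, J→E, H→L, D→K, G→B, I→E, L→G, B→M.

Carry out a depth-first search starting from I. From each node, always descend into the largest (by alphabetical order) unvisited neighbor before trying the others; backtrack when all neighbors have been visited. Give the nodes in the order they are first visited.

I O L N G J E M H B C A D K F

Visit I
I → O
O → L
L → N
N → G
G → J
J → E
E → M
M → H
H → B
M → C
M → A
G → D
D → K
N → F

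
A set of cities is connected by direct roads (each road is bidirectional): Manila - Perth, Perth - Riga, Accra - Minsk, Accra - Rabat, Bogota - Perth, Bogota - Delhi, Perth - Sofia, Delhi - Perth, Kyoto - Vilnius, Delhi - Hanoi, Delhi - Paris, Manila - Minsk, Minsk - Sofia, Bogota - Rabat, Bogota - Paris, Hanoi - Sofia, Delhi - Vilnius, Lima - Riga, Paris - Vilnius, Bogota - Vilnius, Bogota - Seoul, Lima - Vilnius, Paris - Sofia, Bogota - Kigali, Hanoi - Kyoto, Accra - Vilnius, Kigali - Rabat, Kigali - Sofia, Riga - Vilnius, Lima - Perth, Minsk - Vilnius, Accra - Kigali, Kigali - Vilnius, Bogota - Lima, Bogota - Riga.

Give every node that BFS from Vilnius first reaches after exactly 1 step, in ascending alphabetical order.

Accra, Bogota, Delhi, Kigali, Kyoto, Lima, Minsk, Paris, Riga

Level 0: Vilnius
Level 1: Accra, Bogota, Delhi, Kigali, Kyoto, Lima, Minsk, Paris, Riga
Level 2: Hanoi, Manila, Perth, Rabat, Seoul, Sofia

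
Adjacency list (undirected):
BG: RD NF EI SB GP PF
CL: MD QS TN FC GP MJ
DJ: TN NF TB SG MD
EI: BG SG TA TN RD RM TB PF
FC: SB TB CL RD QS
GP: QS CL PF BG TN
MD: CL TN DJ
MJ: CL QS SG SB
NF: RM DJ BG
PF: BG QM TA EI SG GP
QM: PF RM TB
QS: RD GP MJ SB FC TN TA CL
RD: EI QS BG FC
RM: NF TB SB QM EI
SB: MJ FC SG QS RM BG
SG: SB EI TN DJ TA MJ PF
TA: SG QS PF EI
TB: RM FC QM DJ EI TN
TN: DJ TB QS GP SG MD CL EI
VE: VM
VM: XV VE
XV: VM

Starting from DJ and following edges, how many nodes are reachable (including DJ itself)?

BFS from DJ visits: DJ, TN, NF, TB, SG, MD, QS, GP, CL, EI, RM, BG, FC, QM, SB, TA, MJ, PF, RD
Reachable nodes: 19 of 22 total.

19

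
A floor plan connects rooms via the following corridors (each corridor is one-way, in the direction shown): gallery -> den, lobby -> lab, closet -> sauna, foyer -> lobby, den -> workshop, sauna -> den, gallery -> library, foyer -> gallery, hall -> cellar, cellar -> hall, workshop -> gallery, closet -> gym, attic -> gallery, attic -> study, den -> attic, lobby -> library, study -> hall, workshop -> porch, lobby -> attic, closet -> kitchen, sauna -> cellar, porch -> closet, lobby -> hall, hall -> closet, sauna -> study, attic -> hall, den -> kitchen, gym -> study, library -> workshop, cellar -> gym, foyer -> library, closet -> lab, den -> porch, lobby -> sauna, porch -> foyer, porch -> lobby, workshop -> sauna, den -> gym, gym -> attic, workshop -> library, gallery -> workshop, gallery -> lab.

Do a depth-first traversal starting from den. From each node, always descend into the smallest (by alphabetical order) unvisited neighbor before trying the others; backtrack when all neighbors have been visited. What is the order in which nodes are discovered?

den attic gallery lab library workshop porch closet gym study hall cellar kitchen sauna foyer lobby

Visit den
den → attic
attic → gallery
gallery → lab
gallery → library
library → workshop
workshop → porch
porch → closet
closet → gym
gym → study
study → hall
hall → cellar
closet → kitchen
closet → sauna
porch → foyer
foyer → lobby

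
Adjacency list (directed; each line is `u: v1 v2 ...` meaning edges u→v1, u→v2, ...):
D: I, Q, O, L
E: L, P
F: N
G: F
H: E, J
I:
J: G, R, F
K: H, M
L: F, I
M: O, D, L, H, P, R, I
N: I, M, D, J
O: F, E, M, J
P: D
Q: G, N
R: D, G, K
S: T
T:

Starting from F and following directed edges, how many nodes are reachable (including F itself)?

BFS from F visits: F, N, I, M, D, J, O, L, H, P, R, Q, G, E, K
Reachable nodes: 15 of 17 total.

15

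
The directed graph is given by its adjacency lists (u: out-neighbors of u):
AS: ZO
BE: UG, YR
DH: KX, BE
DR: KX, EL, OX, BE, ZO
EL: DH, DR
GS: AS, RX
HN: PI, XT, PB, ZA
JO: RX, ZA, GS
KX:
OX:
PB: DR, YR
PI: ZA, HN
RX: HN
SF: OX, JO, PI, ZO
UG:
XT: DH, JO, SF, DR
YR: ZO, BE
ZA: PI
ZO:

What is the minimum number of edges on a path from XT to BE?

2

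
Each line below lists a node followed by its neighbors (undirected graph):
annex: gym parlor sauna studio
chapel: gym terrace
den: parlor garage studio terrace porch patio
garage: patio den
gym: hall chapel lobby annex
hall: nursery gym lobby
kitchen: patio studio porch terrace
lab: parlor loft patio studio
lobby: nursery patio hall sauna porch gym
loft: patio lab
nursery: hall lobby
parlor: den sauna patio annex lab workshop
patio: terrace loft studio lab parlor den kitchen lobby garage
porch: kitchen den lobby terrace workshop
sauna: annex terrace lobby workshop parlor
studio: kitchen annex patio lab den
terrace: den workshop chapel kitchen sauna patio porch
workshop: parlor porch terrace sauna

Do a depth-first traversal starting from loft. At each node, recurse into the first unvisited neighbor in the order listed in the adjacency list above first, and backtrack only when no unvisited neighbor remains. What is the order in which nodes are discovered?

loft, patio, terrace, den, parlor, sauna, annex, gym, hall, nursery, lobby, porch, kitchen, studio, lab, workshop, chapel, garage

Visit loft
loft → patio
patio → terrace
terrace → den
den → parlor
parlor → sauna
sauna → annex
annex → gym
gym → hall
hall → nursery
nursery → lobby
lobby → porch
porch → kitchen
kitchen → studio
studio → lab
porch → workshop
gym → chapel
den → garage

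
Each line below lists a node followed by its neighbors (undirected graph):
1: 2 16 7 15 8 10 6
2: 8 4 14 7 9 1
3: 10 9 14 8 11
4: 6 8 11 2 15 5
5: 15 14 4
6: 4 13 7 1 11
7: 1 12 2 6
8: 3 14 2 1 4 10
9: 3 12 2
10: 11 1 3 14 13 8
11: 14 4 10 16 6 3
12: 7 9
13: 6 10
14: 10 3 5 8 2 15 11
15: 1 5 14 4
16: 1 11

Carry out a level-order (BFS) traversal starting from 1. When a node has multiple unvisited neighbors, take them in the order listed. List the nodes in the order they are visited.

Visit 1; enqueue 2, 16, 7, 15, 8, 10, 6 → queue [2, 16, 7, 15, 8, 10, 6]
Visit 2; enqueue 4, 14, 9 → queue [16, 7, 15, 8, 10, 6, 4, 14, 9]
Visit 16; enqueue 11 → queue [7, 15, 8, 10, 6, 4, 14, 9, 11]
Visit 7; enqueue 12 → queue [15, 8, 10, 6, 4, 14, 9, 11, 12]
Visit 15; enqueue 5 → queue [8, 10, 6, 4, 14, 9, 11, 12, 5]
Visit 8; enqueue 3 → queue [10, 6, 4, 14, 9, 11, 12, 5, 3]
Visit 10; enqueue 13 → queue [6, 4, 14, 9, 11, 12, 5, 3, 13]
Visit 6 → queue [4, 14, 9, 11, 12, 5, 3, 13]
Visit 4 → queue [14, 9, 11, 12, 5, 3, 13]
Visit 14 → queue [9, 11, 12, 5, 3, 13]
Visit 9 → queue [11, 12, 5, 3, 13]
Visit 11 → queue [12, 5, 3, 13]
Visit 12 → queue [5, 3, 13]
Visit 5 → queue [3, 13]
Visit 3 → queue [13]
Visit 13 → queue []

1 2 16 7 15 8 10 6 4 14 9 11 12 5 3 13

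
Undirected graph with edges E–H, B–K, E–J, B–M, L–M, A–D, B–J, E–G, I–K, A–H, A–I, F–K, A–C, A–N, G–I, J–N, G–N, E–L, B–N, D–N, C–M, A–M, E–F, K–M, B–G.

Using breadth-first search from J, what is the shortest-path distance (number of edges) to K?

2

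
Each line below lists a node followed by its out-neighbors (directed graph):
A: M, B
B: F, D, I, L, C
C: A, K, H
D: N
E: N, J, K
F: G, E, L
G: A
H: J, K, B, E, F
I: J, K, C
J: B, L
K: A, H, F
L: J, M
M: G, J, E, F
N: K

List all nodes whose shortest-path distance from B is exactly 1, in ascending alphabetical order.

C, D, F, I, L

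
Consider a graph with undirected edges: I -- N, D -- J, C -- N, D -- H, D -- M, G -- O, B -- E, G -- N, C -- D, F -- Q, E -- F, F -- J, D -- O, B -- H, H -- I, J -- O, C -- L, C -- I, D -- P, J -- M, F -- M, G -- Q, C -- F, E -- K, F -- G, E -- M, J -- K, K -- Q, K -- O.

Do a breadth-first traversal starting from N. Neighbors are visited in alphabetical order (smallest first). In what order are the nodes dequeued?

N -> C -> G -> I -> D -> F -> L -> O -> Q -> H -> J -> M -> P -> E -> K -> B

Visit N; enqueue C, G, I → queue [C, G, I]
Visit C; enqueue D, F, L → queue [G, I, D, F, L]
Visit G; enqueue O, Q → queue [I, D, F, L, O, Q]
Visit I; enqueue H → queue [D, F, L, O, Q, H]
Visit D; enqueue J, M, P → queue [F, L, O, Q, H, J, M, P]
Visit F; enqueue E → queue [L, O, Q, H, J, M, P, E]
Visit L → queue [O, Q, H, J, M, P, E]
Visit O; enqueue K → queue [Q, H, J, M, P, E, K]
Visit Q → queue [H, J, M, P, E, K]
Visit H; enqueue B → queue [J, M, P, E, K, B]
Visit J → queue [M, P, E, K, B]
Visit M → queue [P, E, K, B]
Visit P → queue [E, K, B]
Visit E → queue [K, B]
Visit K → queue [B]
Visit B → queue []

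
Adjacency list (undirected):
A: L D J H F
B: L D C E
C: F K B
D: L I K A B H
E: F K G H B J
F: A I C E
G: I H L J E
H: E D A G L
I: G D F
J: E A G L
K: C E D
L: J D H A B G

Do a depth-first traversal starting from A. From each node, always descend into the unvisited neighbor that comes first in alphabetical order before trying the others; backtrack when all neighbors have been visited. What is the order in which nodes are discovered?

A D B C F E G H L J I K

Visit A
A → D
D → B
B → C
C → F
F → E
E → G
G → H
H → L
L → J
G → I
E → K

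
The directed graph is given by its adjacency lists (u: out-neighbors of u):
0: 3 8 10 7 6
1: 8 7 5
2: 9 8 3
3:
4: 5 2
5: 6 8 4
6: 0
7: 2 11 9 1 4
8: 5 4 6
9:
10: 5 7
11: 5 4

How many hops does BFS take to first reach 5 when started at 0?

2

Level 0: 0
Level 1: 3, 6, 7, 8, 10
Level 2: 1, 2, 4, 5, 9, 11
5 first appears at level 2.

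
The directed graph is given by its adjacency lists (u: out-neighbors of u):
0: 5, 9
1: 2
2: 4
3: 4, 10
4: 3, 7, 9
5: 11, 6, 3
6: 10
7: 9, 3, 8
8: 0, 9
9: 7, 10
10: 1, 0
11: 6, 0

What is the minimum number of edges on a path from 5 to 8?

Level 0: 5
Level 1: 3, 6, 11
Level 2: 0, 4, 10
Level 3: 1, 7, 9
Level 4: 2, 8
8 first appears at level 4.

4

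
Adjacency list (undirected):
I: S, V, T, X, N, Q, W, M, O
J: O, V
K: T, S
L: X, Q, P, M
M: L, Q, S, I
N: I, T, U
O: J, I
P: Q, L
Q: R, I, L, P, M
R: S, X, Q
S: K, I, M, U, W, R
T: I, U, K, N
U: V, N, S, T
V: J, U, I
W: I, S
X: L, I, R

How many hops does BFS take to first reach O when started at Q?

2

Level 0: Q
Level 1: I, L, M, P, R
Level 2: N, O, S, T, V, W, X
Level 3: J, K, U
O first appears at level 2.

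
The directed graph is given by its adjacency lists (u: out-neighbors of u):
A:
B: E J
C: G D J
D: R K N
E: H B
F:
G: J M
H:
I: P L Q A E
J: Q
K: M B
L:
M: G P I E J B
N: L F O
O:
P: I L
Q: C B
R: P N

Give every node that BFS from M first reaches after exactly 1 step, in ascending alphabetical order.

Level 0: M
Level 1: B, E, G, I, J, P
Level 2: A, H, L, Q
Level 3: C
Level 4: D
Level 5: K, N, R
Level 6: F, O

B, E, G, I, J, P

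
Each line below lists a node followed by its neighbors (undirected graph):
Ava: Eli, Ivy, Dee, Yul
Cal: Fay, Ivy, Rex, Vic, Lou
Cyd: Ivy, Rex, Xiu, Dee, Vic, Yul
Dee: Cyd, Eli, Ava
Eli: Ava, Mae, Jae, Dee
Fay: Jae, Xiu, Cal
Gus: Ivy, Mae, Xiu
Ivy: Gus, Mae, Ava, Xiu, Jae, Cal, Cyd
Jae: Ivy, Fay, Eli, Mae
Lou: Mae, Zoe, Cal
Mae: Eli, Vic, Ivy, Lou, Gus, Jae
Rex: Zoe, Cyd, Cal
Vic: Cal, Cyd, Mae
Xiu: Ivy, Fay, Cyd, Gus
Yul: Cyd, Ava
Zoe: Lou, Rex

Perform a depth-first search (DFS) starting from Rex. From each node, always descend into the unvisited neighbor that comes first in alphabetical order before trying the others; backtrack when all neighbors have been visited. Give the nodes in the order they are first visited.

Rex, Cal, Fay, Jae, Eli, Ava, Dee, Cyd, Ivy, Gus, Mae, Lou, Zoe, Vic, Xiu, Yul

Visit Rex
Rex → Cal
Cal → Fay
Fay → Jae
Jae → Eli
Eli → Ava
Ava → Dee
Dee → Cyd
Cyd → Ivy
Ivy → Gus
Gus → Mae
Mae → Lou
Lou → Zoe
Mae → Vic
Gus → Xiu
Cyd → Yul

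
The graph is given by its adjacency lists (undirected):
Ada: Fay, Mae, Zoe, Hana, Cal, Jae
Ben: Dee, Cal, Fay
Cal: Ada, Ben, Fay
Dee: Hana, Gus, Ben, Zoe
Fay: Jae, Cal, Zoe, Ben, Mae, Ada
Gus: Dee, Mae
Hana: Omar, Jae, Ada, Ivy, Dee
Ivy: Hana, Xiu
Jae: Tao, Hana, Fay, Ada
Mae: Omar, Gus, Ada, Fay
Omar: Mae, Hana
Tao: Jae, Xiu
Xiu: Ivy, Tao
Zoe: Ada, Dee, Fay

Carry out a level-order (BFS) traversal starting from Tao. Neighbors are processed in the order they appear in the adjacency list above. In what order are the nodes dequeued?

Visit Tao; enqueue Jae, Xiu → queue [Jae, Xiu]
Visit Jae; enqueue Hana, Fay, Ada → queue [Xiu, Hana, Fay, Ada]
Visit Xiu; enqueue Ivy → queue [Hana, Fay, Ada, Ivy]
Visit Hana; enqueue Omar, Dee → queue [Fay, Ada, Ivy, Omar, Dee]
Visit Fay; enqueue Cal, Zoe, Ben, Mae → queue [Ada, Ivy, Omar, Dee, Cal, Zoe, Ben, Mae]
Visit Ada → queue [Ivy, Omar, Dee, Cal, Zoe, Ben, Mae]
Visit Ivy → queue [Omar, Dee, Cal, Zoe, Ben, Mae]
Visit Omar → queue [Dee, Cal, Zoe, Ben, Mae]
Visit Dee; enqueue Gus → queue [Cal, Zoe, Ben, Mae, Gus]
Visit Cal → queue [Zoe, Ben, Mae, Gus]
Visit Zoe → queue [Ben, Mae, Gus]
Visit Ben → queue [Mae, Gus]
Visit Mae → queue [Gus]
Visit Gus → queue []

Tao -> Jae -> Xiu -> Hana -> Fay -> Ada -> Ivy -> Omar -> Dee -> Cal -> Zoe -> Ben -> Mae -> Gus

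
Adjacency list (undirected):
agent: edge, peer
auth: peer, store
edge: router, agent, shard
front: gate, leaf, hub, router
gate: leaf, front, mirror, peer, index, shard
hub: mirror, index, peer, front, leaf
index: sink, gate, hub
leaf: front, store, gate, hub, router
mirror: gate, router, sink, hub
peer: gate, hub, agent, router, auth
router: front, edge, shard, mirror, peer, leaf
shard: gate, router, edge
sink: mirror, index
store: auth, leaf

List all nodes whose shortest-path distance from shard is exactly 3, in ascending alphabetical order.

auth, hub, sink, store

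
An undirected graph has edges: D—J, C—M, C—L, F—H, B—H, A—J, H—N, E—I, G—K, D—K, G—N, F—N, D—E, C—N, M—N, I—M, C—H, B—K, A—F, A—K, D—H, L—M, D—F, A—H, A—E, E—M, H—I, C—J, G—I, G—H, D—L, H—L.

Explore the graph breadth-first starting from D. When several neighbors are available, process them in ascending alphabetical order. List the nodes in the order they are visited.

D, E, F, H, J, K, L, A, I, M, N, B, C, G

Visit D; enqueue E, F, H, J, K, L → queue [E, F, H, J, K, L]
Visit E; enqueue A, I, M → queue [F, H, J, K, L, A, I, M]
Visit F; enqueue N → queue [H, J, K, L, A, I, M, N]
Visit H; enqueue B, C, G → queue [J, K, L, A, I, M, N, B, C, G]
Visit J → queue [K, L, A, I, M, N, B, C, G]
Visit K → queue [L, A, I, M, N, B, C, G]
Visit L → queue [A, I, M, N, B, C, G]
Visit A → queue [I, M, N, B, C, G]
Visit I → queue [M, N, B, C, G]
Visit M → queue [N, B, C, G]
Visit N → queue [B, C, G]
Visit B → queue [C, G]
Visit C → queue [G]
Visit G → queue []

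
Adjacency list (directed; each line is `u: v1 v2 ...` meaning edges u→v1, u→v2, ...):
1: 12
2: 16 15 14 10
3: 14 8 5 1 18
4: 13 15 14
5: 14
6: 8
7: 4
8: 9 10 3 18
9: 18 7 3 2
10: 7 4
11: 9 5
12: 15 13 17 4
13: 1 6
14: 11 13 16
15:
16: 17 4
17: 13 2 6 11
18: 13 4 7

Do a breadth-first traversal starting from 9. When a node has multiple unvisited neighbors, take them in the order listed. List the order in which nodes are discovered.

Visit 9; enqueue 18, 7, 3, 2 → queue [18, 7, 3, 2]
Visit 18; enqueue 13, 4 → queue [7, 3, 2, 13, 4]
Visit 7 → queue [3, 2, 13, 4]
Visit 3; enqueue 14, 8, 5, 1 → queue [2, 13, 4, 14, 8, 5, 1]
Visit 2; enqueue 16, 15, 10 → queue [13, 4, 14, 8, 5, 1, 16, 15, 10]
Visit 13; enqueue 6 → queue [4, 14, 8, 5, 1, 16, 15, 10, 6]
Visit 4 → queue [14, 8, 5, 1, 16, 15, 10, 6]
Visit 14; enqueue 11 → queue [8, 5, 1, 16, 15, 10, 6, 11]
Visit 8 → queue [5, 1, 16, 15, 10, 6, 11]
Visit 5 → queue [1, 16, 15, 10, 6, 11]
Visit 1; enqueue 12 → queue [16, 15, 10, 6, 11, 12]
Visit 16; enqueue 17 → queue [15, 10, 6, 11, 12, 17]
Visit 15 → queue [10, 6, 11, 12, 17]
Visit 10 → queue [6, 11, 12, 17]
Visit 6 → queue [11, 12, 17]
Visit 11 → queue [12, 17]
Visit 12 → queue [17]
Visit 17 → queue []

9 18 7 3 2 13 4 14 8 5 1 16 15 10 6 11 12 17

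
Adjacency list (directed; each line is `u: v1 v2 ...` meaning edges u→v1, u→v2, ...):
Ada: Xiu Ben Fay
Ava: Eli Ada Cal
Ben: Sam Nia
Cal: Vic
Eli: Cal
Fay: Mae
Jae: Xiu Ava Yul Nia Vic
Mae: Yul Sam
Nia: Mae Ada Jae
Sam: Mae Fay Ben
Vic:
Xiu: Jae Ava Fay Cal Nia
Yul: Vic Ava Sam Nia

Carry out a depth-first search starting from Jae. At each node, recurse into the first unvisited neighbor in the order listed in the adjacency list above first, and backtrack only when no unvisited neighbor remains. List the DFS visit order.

Jae → Xiu → Ava → Eli → Cal → Vic → Ada → Ben → Sam → Mae → Yul → Nia → Fay

Visit Jae
Jae → Xiu
Xiu → Ava
Ava → Eli
Eli → Cal
Cal → Vic
Ava → Ada
Ada → Ben
Ben → Sam
Sam → Mae
Mae → Yul
Yul → Nia
Sam → Fay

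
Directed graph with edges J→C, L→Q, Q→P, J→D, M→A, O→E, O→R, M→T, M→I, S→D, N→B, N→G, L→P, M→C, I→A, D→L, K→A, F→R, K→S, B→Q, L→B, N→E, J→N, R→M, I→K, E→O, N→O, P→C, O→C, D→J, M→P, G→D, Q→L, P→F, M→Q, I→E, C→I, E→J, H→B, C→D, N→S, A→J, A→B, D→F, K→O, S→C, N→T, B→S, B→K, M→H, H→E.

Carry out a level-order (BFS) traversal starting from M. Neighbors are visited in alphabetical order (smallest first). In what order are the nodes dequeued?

M, A, C, H, I, P, Q, T, B, J, D, E, K, F, L, S, N, O, R, G

Visit M; enqueue A, C, H, I, P, Q, T → queue [A, C, H, I, P, Q, T]
Visit A; enqueue B, J → queue [C, H, I, P, Q, T, B, J]
Visit C; enqueue D → queue [H, I, P, Q, T, B, J, D]
Visit H; enqueue E → queue [I, P, Q, T, B, J, D, E]
Visit I; enqueue K → queue [P, Q, T, B, J, D, E, K]
Visit P; enqueue F → queue [Q, T, B, J, D, E, K, F]
Visit Q; enqueue L → queue [T, B, J, D, E, K, F, L]
Visit T → queue [B, J, D, E, K, F, L]
Visit B; enqueue S → queue [J, D, E, K, F, L, S]
Visit J; enqueue N → queue [D, E, K, F, L, S, N]
Visit D → queue [E, K, F, L, S, N]
Visit E; enqueue O → queue [K, F, L, S, N, O]
Visit K → queue [F, L, S, N, O]
Visit F; enqueue R → queue [L, S, N, O, R]
Visit L → queue [S, N, O, R]
Visit S → queue [N, O, R]
Visit N; enqueue G → queue [O, R, G]
Visit O → queue [R, G]
Visit R → queue [G]
Visit G → queue []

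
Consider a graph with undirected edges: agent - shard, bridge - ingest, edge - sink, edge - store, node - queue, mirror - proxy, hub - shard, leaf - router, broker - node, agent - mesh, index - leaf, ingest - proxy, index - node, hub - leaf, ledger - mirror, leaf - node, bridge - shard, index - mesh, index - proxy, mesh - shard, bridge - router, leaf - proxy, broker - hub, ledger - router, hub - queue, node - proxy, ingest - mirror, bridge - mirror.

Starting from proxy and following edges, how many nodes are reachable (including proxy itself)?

BFS from proxy visits: proxy, index, ingest, leaf, mirror, node, mesh, bridge, hub, router, ledger, broker, queue, agent, shard
Reachable nodes: 15 of 18 total.

15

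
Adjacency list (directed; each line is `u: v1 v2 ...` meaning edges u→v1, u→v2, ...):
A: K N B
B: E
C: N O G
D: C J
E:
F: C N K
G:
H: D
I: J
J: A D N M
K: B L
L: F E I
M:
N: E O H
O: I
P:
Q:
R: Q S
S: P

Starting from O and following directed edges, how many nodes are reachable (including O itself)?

15

BFS from O visits: O, I, J, A, D, N, M, K, B, C, E, H, L, G, F
Reachable nodes: 15 of 19 total.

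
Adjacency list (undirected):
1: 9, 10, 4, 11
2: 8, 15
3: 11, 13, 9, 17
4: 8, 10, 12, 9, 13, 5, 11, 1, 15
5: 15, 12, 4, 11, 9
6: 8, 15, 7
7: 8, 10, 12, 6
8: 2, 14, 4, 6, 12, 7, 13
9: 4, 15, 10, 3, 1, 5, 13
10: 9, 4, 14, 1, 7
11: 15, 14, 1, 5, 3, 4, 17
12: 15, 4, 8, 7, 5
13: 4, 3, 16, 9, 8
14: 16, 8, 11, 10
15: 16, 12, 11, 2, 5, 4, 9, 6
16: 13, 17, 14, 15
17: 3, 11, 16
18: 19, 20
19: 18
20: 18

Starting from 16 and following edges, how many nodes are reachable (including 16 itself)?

17

BFS from 16 visits: 16, 13, 17, 14, 15, 4, 3, 9, 8, 11, 10, 12, 2, 5, 6, 1, 7
Reachable nodes: 17 of 20 total.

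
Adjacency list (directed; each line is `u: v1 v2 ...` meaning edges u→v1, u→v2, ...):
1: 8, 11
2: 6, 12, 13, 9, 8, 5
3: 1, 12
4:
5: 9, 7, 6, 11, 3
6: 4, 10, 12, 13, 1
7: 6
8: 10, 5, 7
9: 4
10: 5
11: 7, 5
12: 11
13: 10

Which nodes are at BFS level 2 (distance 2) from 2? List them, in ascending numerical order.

Level 0: 2
Level 1: 5, 6, 8, 9, 12, 13
Level 2: 1, 3, 4, 7, 10, 11

1, 3, 4, 7, 10, 11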